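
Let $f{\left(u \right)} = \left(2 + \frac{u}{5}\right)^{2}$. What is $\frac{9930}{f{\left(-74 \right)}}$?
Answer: $\frac{124125}{2048} \approx 60.608$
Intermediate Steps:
$f{\left(u \right)} = \left(2 + \frac{u}{5}\right)^{2}$ ($f{\left(u \right)} = \left(2 + u \frac{1}{5}\right)^{2} = \left(2 + \frac{u}{5}\right)^{2}$)
$\frac{9930}{f{\left(-74 \right)}} = \frac{9930}{\frac{1}{25} \left(10 - 74\right)^{2}} = \frac{9930}{\frac{1}{25} \left(-64\right)^{2}} = \frac{9930}{\frac{1}{25} \cdot 4096} = \frac{9930}{\frac{4096}{25}} = 9930 \cdot \frac{25}{4096} = \frac{124125}{2048}$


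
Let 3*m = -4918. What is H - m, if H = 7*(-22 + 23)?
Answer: 4939/3 ≈ 1646.3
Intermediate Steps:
m = -4918/3 (m = (1/3)*(-4918) = -4918/3 ≈ -1639.3)
H = 7 (H = 7*1 = 7)
H - m = 7 - 1*(-4918/3) = 7 + 4918/3 = 4939/3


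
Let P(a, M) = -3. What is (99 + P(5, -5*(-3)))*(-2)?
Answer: -192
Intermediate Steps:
(99 + P(5, -5*(-3)))*(-2) = (99 - 3)*(-2) = 96*(-2) = -192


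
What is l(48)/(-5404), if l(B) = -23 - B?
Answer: 71/5404 ≈ 0.013138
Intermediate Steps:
l(48)/(-5404) = (-23 - 1*48)/(-5404) = (-23 - 48)*(-1/5404) = -71*(-1/5404) = 71/5404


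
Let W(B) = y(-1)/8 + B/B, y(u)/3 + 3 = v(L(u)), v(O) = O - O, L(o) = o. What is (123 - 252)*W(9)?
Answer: 129/8 ≈ 16.125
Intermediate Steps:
v(O) = 0
y(u) = -9 (y(u) = -9 + 3*0 = -9 + 0 = -9)
W(B) = -⅛ (W(B) = -9/8 + B/B = -9*⅛ + 1 = -9/8 + 1 = -⅛)
(123 - 252)*W(9) = (123 - 252)*(-⅛) = -129*(-⅛) = 129/8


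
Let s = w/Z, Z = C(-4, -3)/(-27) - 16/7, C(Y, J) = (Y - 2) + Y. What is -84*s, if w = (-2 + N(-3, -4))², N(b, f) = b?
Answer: 198450/181 ≈ 1096.4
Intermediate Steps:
C(Y, J) = -2 + 2*Y (C(Y, J) = (-2 + Y) + Y = -2 + 2*Y)
w = 25 (w = (-2 - 3)² = (-5)² = 25)
Z = -362/189 (Z = (-2 + 2*(-4))/(-27) - 16/7 = (-2 - 8)*(-1/27) - 16*⅐ = -10*(-1/27) - 16/7 = 10/27 - 16/7 = -362/189 ≈ -1.9153)
s = -4725/362 (s = 25/(-362/189) = 25*(-189/362) = -4725/362 ≈ -13.052)
-84*s = -84*(-4725/362) = 198450/181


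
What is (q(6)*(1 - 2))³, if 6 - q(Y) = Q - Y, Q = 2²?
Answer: -512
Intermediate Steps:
Q = 4
q(Y) = 2 + Y (q(Y) = 6 - (4 - Y) = 6 + (-4 + Y) = 2 + Y)
(q(6)*(1 - 2))³ = ((2 + 6)*(1 - 2))³ = (8*(-1))³ = (-8)³ = -512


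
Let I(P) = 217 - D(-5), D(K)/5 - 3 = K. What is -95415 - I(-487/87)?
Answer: -95642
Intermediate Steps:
D(K) = 15 + 5*K
I(P) = 227 (I(P) = 217 - (15 + 5*(-5)) = 217 - (15 - 25) = 217 - 1*(-10) = 217 + 10 = 227)
-95415 - I(-487/87) = -95415 - 1*227 = -95415 - 227 = -95642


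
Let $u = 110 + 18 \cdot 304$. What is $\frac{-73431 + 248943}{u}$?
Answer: $\frac{87756}{2791} \approx 31.443$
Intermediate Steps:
$u = 5582$ ($u = 110 + 5472 = 5582$)
$\frac{-73431 + 248943}{u} = \frac{-73431 + 248943}{5582} = 175512 \cdot \frac{1}{5582} = \frac{87756}{2791}$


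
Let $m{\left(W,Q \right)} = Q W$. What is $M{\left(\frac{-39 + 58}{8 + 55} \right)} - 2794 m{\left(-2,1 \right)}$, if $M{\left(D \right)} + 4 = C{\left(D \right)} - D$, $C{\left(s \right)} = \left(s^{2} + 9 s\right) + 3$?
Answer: $\frac{22184740}{3969} \approx 5589.5$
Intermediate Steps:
$C{\left(s \right)} = 3 + s^{2} + 9 s$
$M{\left(D \right)} = -1 + D^{2} + 8 D$ ($M{\left(D \right)} = -4 - \left(-3 - D^{2} - 8 D\right) = -4 + \left(3 + D^{2} + 8 D\right) = -1 + D^{2} + 8 D$)
$M{\left(\frac{-39 + 58}{8 + 55} \right)} - 2794 m{\left(-2,1 \right)} = \left(-1 + \left(\frac{-39 + 58}{8 + 55}\right)^{2} + 8 \frac{-39 + 58}{8 + 55}\right) - 2794 \cdot 1 \left(-2\right) = \left(-1 + \left(\frac{19}{63}\right)^{2} + 8 \cdot \frac{19}{63}\right) - -5588 = \left(-1 + \left(19 \cdot \frac{1}{63}\right)^{2} + 8 \cdot 19 \cdot \frac{1}{63}\right) + 5588 = \left(-1 + \left(\frac{19}{63}\right)^{2} + 8 \cdot \frac{19}{63}\right) + 5588 = \left(-1 + \frac{361}{3969} + \frac{152}{63}\right) + 5588 = \frac{5968}{3969} + 5588 = \frac{22184740}{3969}$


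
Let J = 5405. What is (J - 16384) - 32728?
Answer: -43707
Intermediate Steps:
(J - 16384) - 32728 = (5405 - 16384) - 32728 = -10979 - 32728 = -43707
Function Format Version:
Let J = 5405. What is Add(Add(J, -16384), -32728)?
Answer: -43707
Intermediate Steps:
Add(Add(J, -16384), -32728) = Add(Add(5405, -16384), -32728) = Add(-10979, -32728) = -43707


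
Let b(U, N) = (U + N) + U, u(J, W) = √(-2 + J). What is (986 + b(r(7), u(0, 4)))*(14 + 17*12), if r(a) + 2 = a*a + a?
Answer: 238492 + 218*I*√2 ≈ 2.3849e+5 + 308.3*I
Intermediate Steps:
r(a) = -2 + a + a² (r(a) = -2 + (a*a + a) = -2 + (a² + a) = -2 + (a + a²) = -2 + a + a²)
b(U, N) = N + 2*U (b(U, N) = (N + U) + U = N + 2*U)
(986 + b(r(7), u(0, 4)))*(14 + 17*12) = (986 + (√(-2 + 0) + 2*(-2 + 7 + 7²)))*(14 + 17*12) = (986 + (√(-2) + 2*(-2 + 7 + 49)))*(14 + 204) = (986 + (I*√2 + 2*54))*218 = (986 + (I*√2 + 108))*218 = (986 + (108 + I*√2))*218 = (1094 + I*√2)*218 = 238492 + 218*I*√2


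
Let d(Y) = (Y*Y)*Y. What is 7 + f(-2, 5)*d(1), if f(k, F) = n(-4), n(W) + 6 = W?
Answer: -3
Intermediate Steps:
n(W) = -6 + W
f(k, F) = -10 (f(k, F) = -6 - 4 = -10)
d(Y) = Y³ (d(Y) = Y²*Y = Y³)
7 + f(-2, 5)*d(1) = 7 - 10*1³ = 7 - 10*1 = 7 - 10 = -3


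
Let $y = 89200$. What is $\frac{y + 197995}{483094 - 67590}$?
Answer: $\frac{287195}{415504} \approx 0.6912$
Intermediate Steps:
$\frac{y + 197995}{483094 - 67590} = \frac{89200 + 197995}{483094 - 67590} = \frac{287195}{415504}$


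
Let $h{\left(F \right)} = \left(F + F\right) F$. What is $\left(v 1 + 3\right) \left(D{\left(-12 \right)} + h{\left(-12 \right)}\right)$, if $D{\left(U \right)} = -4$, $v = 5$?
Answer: $2272$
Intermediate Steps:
$h{\left(F \right)} = 2 F^{2}$ ($h{\left(F \right)} = 2 F F = 2 F^{2}$)
$\left(v 1 + 3\right) \left(D{\left(-12 \right)} + h{\left(-12 \right)}\right) = \left(5 \cdot 1 + 3\right) \left(-4 + 2 \left(-12\right)^{2}\right) = \left(5 + 3\right) \left(-4 + 2 \cdot 144\right) = 8 \left(-4 + 288\right) = 8 \cdot 284 = 2272$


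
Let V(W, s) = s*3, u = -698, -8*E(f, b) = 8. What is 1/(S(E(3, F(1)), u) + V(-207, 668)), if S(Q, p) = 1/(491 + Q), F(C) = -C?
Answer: 490/981961 ≈ 0.00049900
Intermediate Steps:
E(f, b) = -1 (E(f, b) = -⅛*8 = -1)
V(W, s) = 3*s
1/(S(E(3, F(1)), u) + V(-207, 668)) = 1/(1/(491 - 1) + 3*668) = 1/(1/490 + 2004) = 1/(981961/490) = 490/981961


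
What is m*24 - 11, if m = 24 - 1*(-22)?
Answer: 1093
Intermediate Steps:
m = 46 (m = 24 + 22 = 46)
m*24 - 11 = 46*24 - 11 = 1104 - 11 = 1093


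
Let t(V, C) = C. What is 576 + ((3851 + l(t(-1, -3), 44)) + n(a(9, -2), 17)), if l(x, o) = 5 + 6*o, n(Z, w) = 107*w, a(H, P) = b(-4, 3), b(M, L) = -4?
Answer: 6515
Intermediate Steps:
a(H, P) = -4
576 + ((3851 + l(t(-1, -3), 44)) + n(a(9, -2), 17)) = 576 + ((3851 + (5 + 6*44)) + 107*17) = 576 + ((3851 + (5 + 264)) + 1819) = 576 + ((3851 + 269) + 1819) = 576 + (4120 + 1819) = 576 + 5939 = 6515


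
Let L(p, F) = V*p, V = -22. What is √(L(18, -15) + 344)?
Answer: 2*I*√13 ≈ 7.2111*I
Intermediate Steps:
L(p, F) = -22*p
√(L(18, -15) + 344) = √(-22*18 + 344) = √(-396 + 344) = √(-52) = 2*I*√13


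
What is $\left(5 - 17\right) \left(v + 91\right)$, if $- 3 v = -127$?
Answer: $-1600$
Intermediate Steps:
$v = \frac{127}{3}$ ($v = \left(- \frac{1}{3}\right) \left(-127\right) = \frac{127}{3} \approx 42.333$)
$\left(5 - 17\right) \left(v + 91\right) = \left(5 - 17\right) \left(\frac{127}{3} + 91\right) = \left(5 - 17\right) \frac{400}{3} = \left(-12\right) \frac{400}{3} = -1600$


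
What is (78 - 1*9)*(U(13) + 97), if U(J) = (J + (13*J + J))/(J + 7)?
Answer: 29463/4 ≈ 7365.8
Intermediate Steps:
U(J) = 15*J/(7 + J) (U(J) = (J + 14*J)/(7 + J) = (15*J)/(7 + J) = 15*J/(7 + J))
(78 - 1*9)*(U(13) + 97) = (78 - 1*9)*(15*13/(7 + 13) + 97) = (78 - 9)*(15*13/20 + 97) = 69*(15*13*(1/20) + 97) = 69*(39/4 + 97) = 69*(427/4) = 29463/4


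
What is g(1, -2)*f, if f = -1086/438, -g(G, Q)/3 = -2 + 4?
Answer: 1086/73 ≈ 14.877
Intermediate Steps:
g(G, Q) = -6 (g(G, Q) = -3*(-2 + 4) = -3*2 = -6)
f = -181/73 (f = -1086*1/438 = -181/73 ≈ -2.4795)
g(1, -2)*f = -6*(-181/73) = 1086/73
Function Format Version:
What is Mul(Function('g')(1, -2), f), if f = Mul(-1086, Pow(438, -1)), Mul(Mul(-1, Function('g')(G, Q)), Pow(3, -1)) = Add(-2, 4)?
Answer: Rational(1086, 73) ≈ 14.877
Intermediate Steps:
Function('g')(G, Q) = -6 (Function('g')(G, Q) = Mul(-3, Add(-2, 4)) = Mul(-3, 2) = -6)
f = Rational(-181, 73) (f = Mul(-1086, Rational(1, 438)) = Rational(-181, 73) ≈ -2.4795)
Mul(Function('g')(1, -2), f) = Mul(-6, Rational(-181, 73)) = Rational(1086, 73)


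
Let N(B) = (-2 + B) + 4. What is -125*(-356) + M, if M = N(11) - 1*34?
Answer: 44479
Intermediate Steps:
N(B) = 2 + B
M = -21 (M = (2 + 11) - 1*34 = 13 - 34 = -21)
-125*(-356) + M = -125*(-356) - 21 = 44500 - 21 = 44479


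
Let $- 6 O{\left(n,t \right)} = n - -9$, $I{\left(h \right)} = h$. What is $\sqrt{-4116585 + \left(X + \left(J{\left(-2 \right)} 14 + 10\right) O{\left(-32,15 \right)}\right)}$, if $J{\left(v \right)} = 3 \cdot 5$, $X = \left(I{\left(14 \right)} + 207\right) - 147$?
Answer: $\frac{i \sqrt{37041009}}{3} \approx 2028.7 i$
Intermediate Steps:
$X = 74$ ($X = \left(14 + 207\right) - 147 = 221 - 147 = 74$)
$J{\left(v \right)} = 15$
$O{\left(n,t \right)} = - \frac{3}{2} - \frac{n}{6}$ ($O{\left(n,t \right)} = - \frac{n - -9}{6} = - \frac{n + 9}{6} = - \frac{9 + n}{6} = - \frac{3}{2} - \frac{n}{6}$)
$\sqrt{-4116585 + \left(X + \left(J{\left(-2 \right)} 14 + 10\right) O{\left(-32,15 \right)}\right)} = \sqrt{-4116585 + \left(74 + \left(15 \cdot 14 + 10\right) \left(- \frac{3}{2} - - \frac{16}{3}\right)\right)} = \sqrt{-4116585 + \left(74 + \left(210 + 10\right) \left(- \frac{3}{2} + \frac{16}{3}\right)\right)} = \sqrt{-4116585 + \left(74 + 220 \cdot \frac{23}{6}\right)} = \sqrt{-4116585 + \left(74 + \frac{2530}{3}\right)} = \sqrt{-4116585 + \frac{2752}{3}} = \sqrt{- \frac{12347003}{3}} = \frac{i \sqrt{37041009}}{3}$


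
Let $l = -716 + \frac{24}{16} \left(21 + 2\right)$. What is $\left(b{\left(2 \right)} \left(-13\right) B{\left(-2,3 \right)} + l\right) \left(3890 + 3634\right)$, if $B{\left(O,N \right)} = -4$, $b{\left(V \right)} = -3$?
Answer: $-6301350$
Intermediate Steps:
$l = - \frac{1363}{2}$ ($l = -716 + 24 \cdot \frac{1}{16} \cdot 23 = -716 + \frac{3}{2} \cdot 23 = -716 + \frac{69}{2} = - \frac{1363}{2} \approx -681.5$)
$\left(b{\left(2 \right)} \left(-13\right) B{\left(-2,3 \right)} + l\right) \left(3890 + 3634\right) = \left(\left(-3\right) \left(-13\right) \left(-4\right) - \frac{1363}{2}\right) \left(3890 + 3634\right) = \left(39 \left(-4\right) - \frac{1363}{2}\right) 7524 = \left(-156 - \frac{1363}{2}\right) 7524 = \left(- \frac{1675}{2}\right) 7524 = -6301350$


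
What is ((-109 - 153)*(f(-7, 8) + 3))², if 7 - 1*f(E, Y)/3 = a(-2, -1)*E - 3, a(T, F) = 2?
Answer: 386122500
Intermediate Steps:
f(E, Y) = 30 - 6*E (f(E, Y) = 21 - 3*(2*E - 3) = 21 - 3*(-3 + 2*E) = 21 + (9 - 6*E) = 30 - 6*E)
((-109 - 153)*(f(-7, 8) + 3))² = ((-109 - 153)*((30 - 6*(-7)) + 3))² = (-262*((30 + 42) + 3))² = (-262*(72 + 3))² = (-262*75)² = (-19650)² = 386122500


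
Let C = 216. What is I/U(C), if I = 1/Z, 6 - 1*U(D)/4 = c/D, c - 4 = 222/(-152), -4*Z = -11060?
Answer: 4104/271807795 ≈ 1.5099e-5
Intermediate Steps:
Z = 2765 (Z = -1/4*(-11060) = 2765)
c = 193/76 (c = 4 + 222/(-152) = 4 + 222*(-1/152) = 4 - 111/76 = 193/76 ≈ 2.5395)
U(D) = 24 - 193/(19*D)
I = 1/2765 ≈ 0.00036166
I/U(C) = 1/(2765*(24 - 193/19/216)) = 1/(2765*(24 - 193/19*1/216)) = 1/(2765*(24 - 193/4104)) = 1/(2765*(98303/4104)) = (1/2765)*(4104/98303) = 4104/271807795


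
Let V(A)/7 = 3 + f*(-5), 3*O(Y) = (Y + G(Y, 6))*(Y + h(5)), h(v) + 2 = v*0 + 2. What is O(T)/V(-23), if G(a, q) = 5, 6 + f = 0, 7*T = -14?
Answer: -2/231 ≈ -0.0086580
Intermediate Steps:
T = -2 (T = (⅐)*(-14) = -2)
f = -6 (f = -6 + 0 = -6)
h(v) = 0 (h(v) = -2 + (v*0 + 2) = -2 + (0 + 2) = -2 + 2 = 0)
O(Y) = Y*(5 + Y)/3 (O(Y) = ((Y + 5)*(Y + 0))/3 = ((5 + Y)*Y)/3 = (Y*(5 + Y))/3 = Y*(5 + Y)/3)
V(A) = 231 (V(A) = 7*(3 - 6*(-5)) = 7*(3 + 30) = 7*33 = 231)
O(T)/V(-23) = ((⅓)*(-2)*(5 - 2))/231 = ((⅓)*(-2)*3)*(1/231) = -2*1/231 = -2/231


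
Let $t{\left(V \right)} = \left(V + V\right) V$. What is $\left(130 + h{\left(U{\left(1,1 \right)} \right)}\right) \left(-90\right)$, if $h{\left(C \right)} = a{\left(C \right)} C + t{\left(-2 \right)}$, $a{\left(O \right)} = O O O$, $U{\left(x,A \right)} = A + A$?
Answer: $-13860$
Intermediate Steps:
$U{\left(x,A \right)} = 2 A$
$a{\left(O \right)} = O^{3}$ ($a{\left(O \right)} = O^{2} O = O^{3}$)
$t{\left(V \right)} = 2 V^{2}$ ($t{\left(V \right)} = 2 V V = 2 V^{2}$)
$h{\left(C \right)} = 8 + C^{4}$ ($h{\left(C \right)} = C^{3} C + 2 \left(-2\right)^{2} = C^{4} + 2 \cdot 4 = C^{4} + 8 = 8 + C^{4}$)
$\left(130 + h{\left(U{\left(1,1 \right)} \right)}\right) \left(-90\right) = \left(130 + \left(8 + \left(2 \cdot 1\right)^{4}\right)\right) \left(-90\right) = \left(130 + \left(8 + 2^{4}\right)\right) \left(-90\right) = \left(130 + \left(8 + 16\right)\right) \left(-90\right) = \left(130 + 24\right) \left(-90\right) = 154 \left(-90\right) = -13860$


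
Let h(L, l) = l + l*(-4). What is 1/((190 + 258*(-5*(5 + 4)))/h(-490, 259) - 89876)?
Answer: -777/69822232 ≈ -1.1128e-5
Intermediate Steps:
h(L, l) = -3*l (h(L, l) = l - 4*l = -3*l)
1/((190 + 258*(-5*(5 + 4)))/h(-490, 259) - 89876) = 1/((190 + 258*(-5*(5 + 4)))/((-3*259)) - 89876) = 1/((190 + 258*(-5*9))/(-777) - 89876) = 1/((190 + 258*(-45))*(-1/777) - 89876) = 1/((190 - 11610)*(-1/777) - 89876) = 1/(-11420*(-1/777) - 89876) = 1/(11420/777 - 89876) = 1/(-69822232/777) = -777/69822232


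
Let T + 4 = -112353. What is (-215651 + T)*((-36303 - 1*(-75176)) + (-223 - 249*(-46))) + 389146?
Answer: -16434123686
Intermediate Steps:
T = -112357 (T = -4 - 112353 = -112357)
(-215651 + T)*((-36303 - 1*(-75176)) + (-223 - 249*(-46))) + 389146 = (-215651 - 112357)*((-36303 - 1*(-75176)) + (-223 - 249*(-46))) + 389146 = -328008*((-36303 + 75176) + (-223 + 11454)) + 389146 = -328008*(38873 + 11231) + 389146 = -328008*50104 + 389146 = -16434512832 + 389146 = -16434123686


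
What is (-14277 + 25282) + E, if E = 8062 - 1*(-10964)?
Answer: 30031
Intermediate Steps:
E = 19026 (E = 8062 + 10964 = 19026)
(-14277 + 25282) + E = (-14277 + 25282) + 19026 = 11005 + 19026 = 30031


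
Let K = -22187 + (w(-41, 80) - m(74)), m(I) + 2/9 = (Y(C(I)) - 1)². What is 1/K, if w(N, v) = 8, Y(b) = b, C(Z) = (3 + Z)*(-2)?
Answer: -9/415834 ≈ -2.1643e-5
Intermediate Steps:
C(Z) = -6 - 2*Z
m(I) = -2/9 + (-7 - 2*I)² (m(I) = -2/9 + ((-6 - 2*I) - 1)² = -2/9 + (-7 - 2*I)²)
K = -415834/9 (K = -22187 + (8 - (-2/9 + (7 + 2*74)²)) = -22187 + (8 - (-2/9 + (7 + 148)²)) = -22187 + (8 - (-2/9 + 155²)) = -22187 + (8 - (-2/9 + 24025)) = -22187 + (8 - 1*216223/9) = -22187 + (8 - 216223/9) = -22187 - 216151/9 = -415834/9 ≈ -46204.)
1/K = 1/(-415834/9) = -9/415834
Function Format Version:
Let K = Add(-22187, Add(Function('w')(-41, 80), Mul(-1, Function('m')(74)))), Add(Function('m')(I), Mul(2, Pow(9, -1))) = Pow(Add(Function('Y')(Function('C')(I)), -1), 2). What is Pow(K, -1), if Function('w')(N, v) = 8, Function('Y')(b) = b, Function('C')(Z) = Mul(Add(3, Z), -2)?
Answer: Rational(-9, 415834) ≈ -2.1643e-5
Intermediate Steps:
Function('C')(Z) = Add(-6, Mul(-2, Z))
Function('m')(I) = Add(Rational(-2, 9), Pow(Add(-7, Mul(-2, I)), 2)) (Function('m')(I) = Add(Rational(-2, 9), Pow(Add(Add(-6, Mul(-2, I)), -1), 2)) = Add(Rational(-2, 9), Pow(Add(-7, Mul(-2, I)), 2)))
K = Rational(-415834, 9) (K = Add(-22187, Add(8, Mul(-1, Add(Rational(-2, 9), Pow(Add(7, Mul(2, 74)), 2))))) = Add(-22187, Add(8, Mul(-1, Add(Rational(-2, 9), Pow(Add(7, 148), 2))))) = Add(-22187, Add(8, Mul(-1, Add(Rational(-2, 9), Pow(155, 2))))) = Add(-22187, Add(8, Mul(-1, Add(Rational(-2, 9), 24025)))) = Add(-22187, Add(8, Mul(-1, Rational(216223, 9)))) = Add(-22187, Add(8, Rational(-216223, 9))) = Add(-22187, Rational(-216151, 9)) = Rational(-415834, 9) ≈ -46204.)
Pow(K, -1) = Pow(Rational(-415834, 9), -1) = Rational(-9, 415834)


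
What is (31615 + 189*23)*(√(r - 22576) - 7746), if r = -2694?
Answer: -278561652 + 683278*I*√70 ≈ -2.7856e+8 + 5.7167e+6*I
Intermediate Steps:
(31615 + 189*23)*(√(r - 22576) - 7746) = (31615 + 189*23)*(√(-2694 - 22576) - 7746) = (31615 + 4347)*(√(-25270) - 7746) = 35962*(19*I*√70 - 7746) = 35962*(-7746 + 19*I*√70) = -278561652 + 683278*I*√70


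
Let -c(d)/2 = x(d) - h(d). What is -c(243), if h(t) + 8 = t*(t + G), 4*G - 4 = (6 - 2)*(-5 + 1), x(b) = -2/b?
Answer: -28339636/243 ≈ -1.1662e+5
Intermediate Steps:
G = -3 (G = 1 + ((6 - 2)*(-5 + 1))/4 = 1 + (4*(-4))/4 = 1 + (¼)*(-16) = 1 - 4 = -3)
h(t) = -8 + t*(-3 + t) (h(t) = -8 + t*(t - 3) = -8 + t*(-3 + t))
c(d) = -16 - 6*d + 2*d² + 4/d (c(d) = -2*(-2/d - (-8 + d² - 3*d)) = -2*(-2/d + (8 - d² + 3*d)) = -2*(8 - d² - 2/d + 3*d) = -16 - 6*d + 2*d² + 4/d)
-c(243) = -(-16 - 6*243 + 2*243² + 4/243) = -(-16 - 1458 + 2*59049 + 4*(1/243)) = -(-16 - 1458 + 118098 + 4/243) = -1*28339636/243 = -28339636/243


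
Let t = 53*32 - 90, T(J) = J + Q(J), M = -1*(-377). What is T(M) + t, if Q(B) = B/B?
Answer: 1984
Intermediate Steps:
Q(B) = 1
M = 377
T(J) = 1 + J (T(J) = J + 1 = 1 + J)
t = 1606 (t = 1696 - 90 = 1606)
T(M) + t = (1 + 377) + 1606 = 378 + 1606 = 1984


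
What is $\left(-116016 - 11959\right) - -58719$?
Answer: $-69256$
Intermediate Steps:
$\left(-116016 - 11959\right) - -58719 = -127975 + 58719 = -69256$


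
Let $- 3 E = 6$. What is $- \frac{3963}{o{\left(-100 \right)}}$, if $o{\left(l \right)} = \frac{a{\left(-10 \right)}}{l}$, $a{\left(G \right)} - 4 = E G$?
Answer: $\frac{33025}{2} \approx 16513.0$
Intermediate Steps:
$E = -2$ ($E = \left(- \frac{1}{3}\right) 6 = -2$)
$a{\left(G \right)} = 4 - 2 G$
$o{\left(l \right)} = \frac{24}{l}$ ($o{\left(l \right)} = \frac{4 - -20}{l} = \frac{4 + 20}{l} = \frac{24}{l}$)
$- \frac{3963}{o{\left(-100 \right)}} = - \frac{3963}{24 \frac{1}{-100}} = - \frac{3963}{24 \left(- \frac{1}{100}\right)} = - \frac{3963}{- \frac{6}{25}} = \left(-3963\right) \left(- \frac{25}{6}\right) = \frac{33025}{2}$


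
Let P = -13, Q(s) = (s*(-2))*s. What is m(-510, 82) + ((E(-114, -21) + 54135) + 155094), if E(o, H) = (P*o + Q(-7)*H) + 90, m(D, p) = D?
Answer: 212349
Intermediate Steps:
Q(s) = -2*s**2 (Q(s) = (-2*s)*s = -2*s**2)
E(o, H) = 90 - 98*H - 13*o (E(o, H) = (-13*o + (-2*(-7)**2)*H) + 90 = (-13*o + (-2*49)*H) + 90 = (-13*o - 98*H) + 90 = (-98*H - 13*o) + 90 = 90 - 98*H - 13*o)
m(-510, 82) + ((E(-114, -21) + 54135) + 155094) = -510 + (((90 - 98*(-21) - 13*(-114)) + 54135) + 155094) = -510 + (((90 + 2058 + 1482) + 54135) + 155094) = -510 + ((3630 + 54135) + 155094) = -510 + (57765 + 155094) = -510 + 212859 = 212349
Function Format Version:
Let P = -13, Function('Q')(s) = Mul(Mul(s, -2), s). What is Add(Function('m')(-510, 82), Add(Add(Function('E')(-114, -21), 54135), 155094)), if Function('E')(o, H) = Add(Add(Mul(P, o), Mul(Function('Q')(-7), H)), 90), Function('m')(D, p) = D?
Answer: 212349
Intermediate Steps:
Function('Q')(s) = Mul(-2, Pow(s, 2)) (Function('Q')(s) = Mul(Mul(-2, s), s) = Mul(-2, Pow(s, 2)))
Function('E')(o, H) = Add(90, Mul(-98, H), Mul(-13, o)) (Function('E')(o, H) = Add(Add(Mul(-13, o), Mul(Mul(-2, Pow(-7, 2)), H)), 90) = Add(Add(Mul(-13, o), Mul(Mul(-2, 49), H)), 90) = Add(Add(Mul(-13, o), Mul(-98, H)), 90) = Add(Add(Mul(-98, H), Mul(-13, o)), 90) = Add(90, Mul(-98, H), Mul(-13, o)))
Add(Function('m')(-510, 82), Add(Add(Function('E')(-114, -21), 54135), 155094)) = Add(-510, Add(Add(Add(90, Mul(-98, -21), Mul(-13, -114)), 54135), 155094)) = Add(-510, Add(Add(Add(90, 2058, 1482), 54135), 155094)) = Add(-510, Add(Add(3630, 54135), 155094)) = Add(-510, Add(57765, 155094)) = Add(-510, 212859) = 212349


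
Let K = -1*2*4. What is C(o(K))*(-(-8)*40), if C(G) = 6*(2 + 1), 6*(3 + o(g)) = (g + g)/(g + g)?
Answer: 5760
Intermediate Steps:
K = -8 (K = -2*4 = -8)
o(g) = -17/6 (o(g) = -3 + ((g + g)/(g + g))/6 = -3 + ((2*g)/((2*g)))/6 = -3 + ((2*g)*(1/(2*g)))/6 = -3 + (⅙)*1 = -3 + ⅙ = -17/6)
C(G) = 18 (C(G) = 6*3 = 18)
C(o(K))*(-(-8)*40) = 18*(-(-8)*40) = 18*(-8*(-40)) = 18*320 = 5760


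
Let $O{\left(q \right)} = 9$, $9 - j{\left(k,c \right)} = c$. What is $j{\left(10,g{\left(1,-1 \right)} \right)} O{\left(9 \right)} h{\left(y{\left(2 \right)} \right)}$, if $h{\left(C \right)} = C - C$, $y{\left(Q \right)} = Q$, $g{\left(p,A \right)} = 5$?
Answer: $0$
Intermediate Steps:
$j{\left(k,c \right)} = 9 - c$
$h{\left(C \right)} = 0$
$j{\left(10,g{\left(1,-1 \right)} \right)} O{\left(9 \right)} h{\left(y{\left(2 \right)} \right)} = \left(9 - 5\right) 9 \cdot 0 = 4 \cdot 9 \cdot 0 = 36 \cdot 0 = 0$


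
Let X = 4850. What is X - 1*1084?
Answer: 3766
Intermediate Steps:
X - 1*1084 = 4850 - 1*1084 = 4850 - 1084 = 3766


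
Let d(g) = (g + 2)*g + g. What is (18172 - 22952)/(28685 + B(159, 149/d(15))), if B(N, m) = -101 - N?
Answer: -956/5685 ≈ -0.16816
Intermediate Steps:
d(g) = g + g*(2 + g) (d(g) = (2 + g)*g + g = g*(2 + g) + g = g + g*(2 + g))
(18172 - 22952)/(28685 + B(159, 149/d(15))) = (18172 - 22952)/(28685 + (-101 - 1*159)) = -4780/(28685 + (-101 - 159)) = -4780/(28685 - 260) = -4780/28425 = -4780*1/28425 = -956/5685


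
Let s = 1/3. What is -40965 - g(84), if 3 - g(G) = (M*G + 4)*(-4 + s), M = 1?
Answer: -123872/3 ≈ -41291.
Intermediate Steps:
s = ⅓ (s = 1*(⅓) = ⅓ ≈ 0.33333)
g(G) = 53/3 + 11*G/3 (g(G) = 3 - (1*G + 4)*(-4 + ⅓) = 3 - (G + 4)*(-11)/3 = 3 - (4 + G)*(-11)/3 = 3 - (-44/3 - 11*G/3) = 3 + (44/3 + 11*G/3) = 53/3 + 11*G/3)
-40965 - g(84) = -40965 - (53/3 + (11/3)*84) = -40965 - (53/3 + 308) = -40965 - 1*977/3 = -40965 - 977/3 = -123872/3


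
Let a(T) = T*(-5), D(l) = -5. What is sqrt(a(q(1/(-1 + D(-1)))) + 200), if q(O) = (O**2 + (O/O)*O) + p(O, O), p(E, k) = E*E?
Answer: 19*sqrt(5)/3 ≈ 14.162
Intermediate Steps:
p(E, k) = E**2
q(O) = O + 2*O**2 (q(O) = (O**2 + (O/O)*O) + O**2 = (O**2 + 1*O) + O**2 = (O**2 + O) + O**2 = (O + O**2) + O**2 = O + 2*O**2)
a(T) = -5*T
sqrt(a(q(1/(-1 + D(-1)))) + 200) = sqrt(-5*(1 + 2/(-1 - 5))/(-1 - 5) + 200) = sqrt(-5*(1 + 2/(-6))/(-6) + 200) = sqrt(-(-5)*(1 + 2*(-1/6))/6 + 200) = sqrt(-(-5)*(1 - 1/3)/6 + 200) = sqrt(-(-5)*2/(6*3) + 200) = sqrt(-5*(-1/9) + 200) = sqrt(5/9 + 200) = sqrt(1805/9) = 19*sqrt(5)/3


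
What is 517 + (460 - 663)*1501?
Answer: -304186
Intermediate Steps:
517 + (460 - 663)*1501 = 517 - 203*1501 = 517 - 304703 = -304186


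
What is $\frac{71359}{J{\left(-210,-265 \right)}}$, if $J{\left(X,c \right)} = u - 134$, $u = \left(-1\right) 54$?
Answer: $- \frac{71359}{188} \approx -379.57$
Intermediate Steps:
$u = -54$
$J{\left(X,c \right)} = -188$ ($J{\left(X,c \right)} = -54 - 134 = -188$)
$\frac{71359}{J{\left(-210,-265 \right)}} = \frac{71359}{-188} = 71359 \left(- \frac{1}{188}\right) = - \frac{71359}{188}$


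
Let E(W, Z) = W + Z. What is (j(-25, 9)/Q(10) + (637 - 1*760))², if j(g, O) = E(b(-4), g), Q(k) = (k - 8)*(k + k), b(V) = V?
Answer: 24492601/1600 ≈ 15308.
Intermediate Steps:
Q(k) = 2*k*(-8 + k) (Q(k) = (-8 + k)*(2*k) = 2*k*(-8 + k))
j(g, O) = -4 + g
(j(-25, 9)/Q(10) + (637 - 1*760))² = ((-4 - 25)/((2*10*(-8 + 10))) + (637 - 1*760))² = (-29/(2*10*2) + (637 - 760))² = (-29/40 - 123)² = (-4949/40)² = 24492601/1600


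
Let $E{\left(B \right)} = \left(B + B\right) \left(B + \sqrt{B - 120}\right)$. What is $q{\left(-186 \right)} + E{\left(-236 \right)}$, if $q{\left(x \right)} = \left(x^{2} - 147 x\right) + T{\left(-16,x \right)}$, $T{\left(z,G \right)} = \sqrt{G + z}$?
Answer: $173330 + i \sqrt{202} - 944 i \sqrt{89} \approx 1.7333 \cdot 10^{5} - 8891.5 i$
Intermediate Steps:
$E{\left(B \right)} = 2 B \left(B + \sqrt{-120 + B}\right)$
$q{\left(x \right)} = x^{2} + \sqrt{-16 + x} - 147 x$ ($q{\left(x \right)} = \left(x^{2} - 147 x\right) + \sqrt{x - 16} = \left(x^{2} - 147 x\right) + \sqrt{-16 + x} = x^{2} + \sqrt{-16 + x} - 147 x$)
$q{\left(-186 \right)} + E{\left(-236 \right)} = \left(\left(-186\right)^{2} + \sqrt{-16 - 186} - -27342\right) + 2 \left(-236\right) \left(-236 + \sqrt{-120 - 236}\right) = \left(34596 + \sqrt{-202} + 27342\right) + 2 \left(-236\right) \left(-236 + \sqrt{-356}\right) = \left(34596 + i \sqrt{202} + 27342\right) + 2 \left(-236\right) \left(-236 + 2 i \sqrt{89}\right) = \left(61938 + i \sqrt{202}\right) + \left(111392 - 944 i \sqrt{89}\right) = 173330 + i \sqrt{202} - 944 i \sqrt{89}$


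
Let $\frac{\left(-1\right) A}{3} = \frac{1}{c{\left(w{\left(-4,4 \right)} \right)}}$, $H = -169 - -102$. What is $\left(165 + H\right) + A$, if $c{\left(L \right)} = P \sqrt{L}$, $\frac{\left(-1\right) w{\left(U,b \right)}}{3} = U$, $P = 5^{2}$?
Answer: $98 - \frac{\sqrt{3}}{50} \approx 97.965$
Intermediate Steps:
$H = -67$ ($H = -169 + 102 = -67$)
$P = 25$
$w{\left(U,b \right)} = - 3 U$
$c{\left(L \right)} = 25 \sqrt{L}$
$A = - \frac{\sqrt{3}}{50}$ ($A = - \frac{3}{25 \sqrt{\left(-3\right) \left(-4\right)}} = - \frac{3}{25 \sqrt{12}} = - \frac{3}{25 \cdot 2 \sqrt{3}} = - \frac{3}{50 \sqrt{3}} = - 3 \frac{\sqrt{3}}{150} = - \frac{\sqrt{3}}{50} \approx -0.034641$)
$\left(165 + H\right) + A = \left(165 - 67\right) - \frac{\sqrt{3}}{50} = 98 - \frac{\sqrt{3}}{50}$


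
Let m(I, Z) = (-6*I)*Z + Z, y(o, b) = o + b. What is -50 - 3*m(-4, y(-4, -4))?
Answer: 550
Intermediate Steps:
y(o, b) = b + o
m(I, Z) = Z - 6*I*Z (m(I, Z) = -6*I*Z + Z = Z - 6*I*Z)
-50 - 3*m(-4, y(-4, -4)) = -50 - 3*(-4 - 4)*(1 - 6*(-4)) = -50 - (-24)*(1 + 24) = -50 - (-24)*25 = -50 - 3*(-200) = -50 + 600 = 550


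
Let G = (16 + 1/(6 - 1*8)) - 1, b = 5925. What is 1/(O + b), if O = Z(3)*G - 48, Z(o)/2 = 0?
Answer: 1/5877 ≈ 0.00017015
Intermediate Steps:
Z(o) = 0 (Z(o) = 2*0 = 0)
G = 29/2 (G = (16 + 1/(6 - 8)) - 1 = (16 + 1/(-2)) - 1 = (16 - ½) - 1 = 31/2 - 1 = 29/2 ≈ 14.500)
O = -48 (O = 0*(29/2) - 48 = 0 - 48 = -48)
1/(O + b) = 1/(-48 + 5925) = 1/5877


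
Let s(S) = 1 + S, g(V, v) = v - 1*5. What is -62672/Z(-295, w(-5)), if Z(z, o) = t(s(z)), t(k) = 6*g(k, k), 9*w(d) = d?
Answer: 31336/897 ≈ 34.934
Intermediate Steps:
g(V, v) = -5 + v (g(V, v) = v - 5 = -5 + v)
w(d) = d/9
t(k) = -30 + 6*k (t(k) = 6*(-5 + k) = -30 + 6*k)
Z(z, o) = -24 + 6*z (Z(z, o) = -30 + 6*(1 + z) = -30 + (6 + 6*z) = -24 + 6*z)
-62672/Z(-295, w(-5)) = -62672/(-24 + 6*(-295)) = -62672/(-24 - 1770) = -62672/(-1794) = -62672*(-1/1794) = 31336/897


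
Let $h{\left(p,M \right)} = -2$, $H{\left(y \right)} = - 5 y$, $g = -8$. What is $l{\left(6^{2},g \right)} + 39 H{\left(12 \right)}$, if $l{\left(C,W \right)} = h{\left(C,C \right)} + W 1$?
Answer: $-2350$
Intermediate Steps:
$l{\left(C,W \right)} = -2 + W$ ($l{\left(C,W \right)} = -2 + W 1 = -2 + W$)
$l{\left(6^{2},g \right)} + 39 H{\left(12 \right)} = \left(-2 - 8\right) + 39 \left(\left(-5\right) 12\right) = -10 + 39 \left(-60\right) = -10 - 2340 = -2350$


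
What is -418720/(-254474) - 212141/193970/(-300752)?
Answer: 12213433140702817/7422607747989280 ≈ 1.6454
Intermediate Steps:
-418720/(-254474) - 212141/193970/(-300752) = -418720*(-1/254474) - 212141*1/193970*(-1/300752) = 209360/127237 - 212141/193970*(-1/300752) = 209360/127237 + 212141/58336865440 = 12213433140702817/7422607747989280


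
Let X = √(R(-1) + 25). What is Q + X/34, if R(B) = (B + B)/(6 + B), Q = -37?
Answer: -37 + √615/170 ≈ -36.854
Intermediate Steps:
R(B) = 2*B/(6 + B) (R(B) = (2*B)/(6 + B) = 2*B/(6 + B))
X = √615/5 (X = √(2*(-1)/(6 - 1) + 25) = √(2*(-1)/5 + 25) = √(2*(-1)*(⅕) + 25) = √(-⅖ + 25) = √(123/5) = √615/5 ≈ 4.9598)
Q + X/34 = -37 + (√615/5)/34 = -37 + (√615/5)*(1/34) = -37 + √615/170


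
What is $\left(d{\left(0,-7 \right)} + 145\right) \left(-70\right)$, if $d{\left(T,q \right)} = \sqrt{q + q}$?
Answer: $-10150 - 70 i \sqrt{14} \approx -10150.0 - 261.92 i$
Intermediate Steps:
$d{\left(T,q \right)} = \sqrt{2} \sqrt{q}$ ($d{\left(T,q \right)} = \sqrt{2 q} = \sqrt{2} \sqrt{q}$)
$\left(d{\left(0,-7 \right)} + 145\right) \left(-70\right) = \left(\sqrt{2} \sqrt{-7} + 145\right) \left(-70\right) = \left(\sqrt{2} i \sqrt{7} + 145\right) \left(-70\right) = \left(i \sqrt{14} + 145\right) \left(-70\right) = \left(145 + i \sqrt{14}\right) \left(-70\right) = -10150 - 70 i \sqrt{14}$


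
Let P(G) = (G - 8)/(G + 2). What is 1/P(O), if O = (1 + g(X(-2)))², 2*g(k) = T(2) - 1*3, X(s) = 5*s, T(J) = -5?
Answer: 11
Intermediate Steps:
g(k) = -4 (g(k) = (-5 - 1*3)/2 = (-5 - 3)/2 = (½)*(-8) = -4)
O = 9 (O = (1 - 4)² = (-3)² = 9)
P(G) = (-8 + G)/(2 + G)
1/P(O) = 1/((-8 + 9)/(2 + 9)) = 1/(1/11) = 11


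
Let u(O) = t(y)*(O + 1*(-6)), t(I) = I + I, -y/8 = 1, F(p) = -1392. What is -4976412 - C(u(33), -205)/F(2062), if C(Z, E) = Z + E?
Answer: -6927166141/1392 ≈ -4.9764e+6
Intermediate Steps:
y = -8 (y = -8*1 = -8)
t(I) = 2*I
u(O) = 96 - 16*O (u(O) = (2*(-8))*(O + 1*(-6)) = -16*(O - 6) = -16*(-6 + O) = 96 - 16*O)
C(Z, E) = E + Z
-4976412 - C(u(33), -205)/F(2062) = -4976412 - (-205 + (96 - 16*33))/(-1392) = -4976412 - (-205 + (96 - 528))*(-1)/1392 = -4976412 - (-205 - 432)*(-1)/1392 = -4976412 - (-637)*(-1)/1392 = -4976412 - 1*637/1392 = -4976412 - 637/1392 = -6927166141/1392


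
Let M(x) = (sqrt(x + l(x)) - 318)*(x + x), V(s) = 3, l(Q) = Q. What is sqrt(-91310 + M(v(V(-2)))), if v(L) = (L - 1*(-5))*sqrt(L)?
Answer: sqrt(-91310 - 5088*sqrt(3) + 64*3**(3/4)) ≈ 316.19*I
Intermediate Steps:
v(L) = sqrt(L)*(5 + L) (v(L) = (L + 5)*sqrt(L) = (5 + L)*sqrt(L) = sqrt(L)*(5 + L))
M(x) = 2*x*(-318 + sqrt(2)*sqrt(x)) (M(x) = (sqrt(x + x) - 318)*(x + x) = (sqrt(2*x) - 318)*(2*x) = (sqrt(2)*sqrt(x) - 318)*(2*x) = (-318 + sqrt(2)*sqrt(x))*(2*x) = 2*x*(-318 + sqrt(2)*sqrt(x)))
sqrt(-91310 + M(v(V(-2)))) = sqrt(-91310 + 2*(sqrt(3)*(5 + 3))*(-318 + sqrt(2)*sqrt(sqrt(3)*(5 + 3)))) = sqrt(-91310 + 2*(sqrt(3)*8)*(-318 + sqrt(2)*sqrt(sqrt(3)*8))) = sqrt(-91310 + 2*(8*sqrt(3))*(-318 + sqrt(2)*sqrt(8*sqrt(3)))) = sqrt(-91310 + 2*(8*sqrt(3))*(-318 + sqrt(2)*(2*sqrt(2)*3**(1/4)))) = sqrt(-91310 + 2*(8*sqrt(3))*(-318 + 4*3**(1/4))) = sqrt(-91310 + 16*sqrt(3)*(-318 + 4*3**(1/4)))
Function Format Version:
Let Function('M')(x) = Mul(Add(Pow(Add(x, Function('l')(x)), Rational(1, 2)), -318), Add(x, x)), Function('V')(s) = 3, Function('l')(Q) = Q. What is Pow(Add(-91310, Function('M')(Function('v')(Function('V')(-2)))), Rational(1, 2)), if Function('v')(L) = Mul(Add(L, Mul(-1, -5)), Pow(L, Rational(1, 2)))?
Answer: Pow(Add(-91310, Mul(-5088, Pow(3, Rational(1, 2))), Mul(64, Pow(3, Rational(3, 4)))), Rational(1, 2)) ≈ Mul(316.19, I)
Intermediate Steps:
Function('v')(L) = Mul(Pow(L, Rational(1, 2)), Add(5, L)) (Function('v')(L) = Mul(Add(L, 5), Pow(L, Rational(1, 2))) = Mul(Add(5, L), Pow(L, Rational(1, 2))) = Mul(Pow(L, Rational(1, 2)), Add(5, L)))
Function('M')(x) = Mul(2, x, Add(-318, Mul(Pow(2, Rational(1, 2)), Pow(x, Rational(1, 2))))) (Function('M')(x) = Mul(Add(Pow(Add(x, x), Rational(1, 2)), -318), Add(x, x)) = Mul(Add(Pow(Mul(2, x), Rational(1, 2)), -318), Mul(2, x)) = Mul(Add(Mul(Pow(2, Rational(1, 2)), Pow(x, Rational(1, 2))), -318), Mul(2, x)) = Mul(Add(-318, Mul(Pow(2, Rational(1, 2)), Pow(x, Rational(1, 2)))), Mul(2, x)) = Mul(2, x, Add(-318, Mul(Pow(2, Rational(1, 2)), Pow(x, Rational(1, 2))))))
Pow(Add(-91310, Function('M')(Function('v')(Function('V')(-2)))), Rational(1, 2)) = Pow(Add(-91310, Mul(2, Mul(Pow(3, Rational(1, 2)), Add(5, 3)), Add(-318, Mul(Pow(2, Rational(1, 2)), Pow(Mul(Pow(3, Rational(1, 2)), Add(5, 3)), Rational(1, 2)))))), Rational(1, 2)) = Pow(Add(-91310, Mul(2, Mul(Pow(3, Rational(1, 2)), 8), Add(-318, Mul(Pow(2, Rational(1, 2)), Pow(Mul(Pow(3, Rational(1, 2)), 8), Rational(1, 2)))))), Rational(1, 2)) = Pow(Add(-91310, Mul(2, Mul(8, Pow(3, Rational(1, 2))), Add(-318, Mul(Pow(2, Rational(1, 2)), Pow(Mul(8, Pow(3, Rational(1, 2))), Rational(1, 2)))))), Rational(1, 2)) = Pow(Add(-91310, Mul(2, Mul(8, Pow(3, Rational(1, 2))), Add(-318, Mul(Pow(2, Rational(1, 2)), Mul(2, Pow(2, Rational(1, 2)), Pow(3, Rational(1, 4))))))), Rational(1, 2)) = Pow(Add(-91310, Mul(2, Mul(8, Pow(3, Rational(1, 2))), Add(-318, Mul(4, Pow(3, Rational(1, 4)))))), Rational(1, 2)) = Pow(Add(-91310, Mul(16, Pow(3, Rational(1, 2)), Add(-318, Mul(4, Pow(3, Rational(1, 4)))))), Rational(1, 2))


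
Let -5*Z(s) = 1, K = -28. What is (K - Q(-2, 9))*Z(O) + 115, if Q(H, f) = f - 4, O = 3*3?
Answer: 608/5 ≈ 121.60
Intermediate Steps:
O = 9
Q(H, f) = -4 + f
Z(s) = -1/5 (Z(s) = -1/5*1 = -1/5)
(K - Q(-2, 9))*Z(O) + 115 = (-28 - (-4 + 9))*(-1/5) + 115 = (-28 - 1*5)*(-1/5) + 115 = (-28 - 5)*(-1/5) + 115 = -33*(-1/5) + 115 = 33/5 + 115 = 608/5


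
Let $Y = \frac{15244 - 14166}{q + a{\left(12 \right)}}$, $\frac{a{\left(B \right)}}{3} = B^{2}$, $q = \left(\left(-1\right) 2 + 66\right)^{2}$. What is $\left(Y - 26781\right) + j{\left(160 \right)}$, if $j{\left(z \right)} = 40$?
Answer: $- \frac{60541085}{2264} \approx -26741.0$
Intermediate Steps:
$q = 4096$ ($q = \left(-2 + 66\right)^{2} = 64^{2} = 4096$)
$a{\left(B \right)} = 3 B^{2}$
$Y = \frac{539}{2264}$ ($Y = \frac{15244 - 14166}{4096 + 3 \cdot 12^{2}} = \frac{1078}{4096 + 3 \cdot 144} = \frac{1078}{4096 + 432} = \frac{1078}{4528} = 1078 \cdot \frac{1}{4528} = \frac{539}{2264} \approx 0.23807$)
$\left(Y - 26781\right) + j{\left(160 \right)} = \left(\frac{539}{2264} - 26781\right) + 40 = - \frac{60631645}{2264} + 40 = - \frac{60541085}{2264}$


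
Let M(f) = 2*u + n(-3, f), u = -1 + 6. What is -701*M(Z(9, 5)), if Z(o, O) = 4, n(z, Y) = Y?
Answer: -9814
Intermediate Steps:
u = 5
M(f) = 10 + f (M(f) = 2*5 + f = 10 + f)
-701*M(Z(9, 5)) = -701*(10 + 4) = -701*14 = -9814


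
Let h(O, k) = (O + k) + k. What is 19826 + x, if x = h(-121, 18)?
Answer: 19741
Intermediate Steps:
h(O, k) = O + 2*k
x = -85 (x = -121 + 2*18 = -121 + 36 = -85)
19826 + x = 19826 - 85 = 19741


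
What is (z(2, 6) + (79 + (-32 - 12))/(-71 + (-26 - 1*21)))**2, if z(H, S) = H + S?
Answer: 826281/13924 ≈ 59.342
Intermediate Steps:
(z(2, 6) + (79 + (-32 - 12))/(-71 + (-26 - 1*21)))**2 = ((2 + 6) + (79 + (-32 - 12))/(-71 + (-26 - 1*21)))**2 = (8 + (79 - 44)/(-71 + (-26 - 21)))**2 = (8 + 35/(-71 - 47))**2 = (8 + 35/(-118))**2 = (8 + 35*(-1/118))**2 = (8 - 35/118)**2 = (909/118)**2 = 826281/13924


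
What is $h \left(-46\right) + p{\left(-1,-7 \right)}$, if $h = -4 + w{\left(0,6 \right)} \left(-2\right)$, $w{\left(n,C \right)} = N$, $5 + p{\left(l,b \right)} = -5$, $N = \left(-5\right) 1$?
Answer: $-286$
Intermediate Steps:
$N = -5$
$p{\left(l,b \right)} = -10$ ($p{\left(l,b \right)} = -5 - 5 = -10$)
$w{\left(n,C \right)} = -5$
$h = 6$ ($h = -4 - -10 = -4 + 10 = 6$)
$h \left(-46\right) + p{\left(-1,-7 \right)} = 6 \left(-46\right) - 10 = -276 - 10 = -286$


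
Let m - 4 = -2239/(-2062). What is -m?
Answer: -10487/2062 ≈ -5.0858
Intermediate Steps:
m = 10487/2062 (m = 4 - 2239/(-2062) = 4 - 2239*(-1/2062) = 4 + 2239/2062 = 10487/2062 ≈ 5.0858)
-m = -1*10487/2062 = -10487/2062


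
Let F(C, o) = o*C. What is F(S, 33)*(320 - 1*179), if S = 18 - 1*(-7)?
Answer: 116325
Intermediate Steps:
S = 25 (S = 18 + 7 = 25)
F(C, o) = C*o
F(S, 33)*(320 - 1*179) = (25*33)*(320 - 1*179) = 825*(320 - 179) = 825*141 = 116325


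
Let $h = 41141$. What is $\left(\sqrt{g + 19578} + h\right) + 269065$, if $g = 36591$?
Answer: $310443$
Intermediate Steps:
$\left(\sqrt{g + 19578} + h\right) + 269065 = \left(\sqrt{36591 + 19578} + 41141\right) + 269065 = \left(\sqrt{56169} + 41141\right) + 269065 = \left(237 + 41141\right) + 269065 = 41378 + 269065 = 310443$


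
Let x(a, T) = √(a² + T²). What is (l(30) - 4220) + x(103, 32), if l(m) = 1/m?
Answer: -126599/30 + √11633 ≈ -4112.1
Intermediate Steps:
x(a, T) = √(T² + a²)
(l(30) - 4220) + x(103, 32) = (1/30 - 4220) + √(32² + 103²) = (1/30 - 4220) + √(1024 + 10609) = -126599/30 + √11633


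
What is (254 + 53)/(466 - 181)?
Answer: 307/285 ≈ 1.0772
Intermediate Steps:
(254 + 53)/(466 - 181) = 307/285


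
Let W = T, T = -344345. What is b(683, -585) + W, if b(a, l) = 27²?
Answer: -343616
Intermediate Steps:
W = -344345
b(a, l) = 729
b(683, -585) + W = 729 - 344345 = -343616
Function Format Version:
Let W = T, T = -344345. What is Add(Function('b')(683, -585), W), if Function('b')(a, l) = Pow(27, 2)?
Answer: -343616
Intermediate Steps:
W = -344345
Function('b')(a, l) = 729
Add(Function('b')(683, -585), W) = Add(729, -344345) = -343616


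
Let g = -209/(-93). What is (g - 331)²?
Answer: 934769476/8649 ≈ 1.0808e+5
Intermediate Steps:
g = 209/93 (g = -209*(-1/93) = 209/93 ≈ 2.2473)
(g - 331)² = (209/93 - 331)² = (-30574/93)² = 934769476/8649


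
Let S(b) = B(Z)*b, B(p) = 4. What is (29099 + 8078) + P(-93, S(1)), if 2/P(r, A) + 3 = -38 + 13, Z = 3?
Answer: 520477/14 ≈ 37177.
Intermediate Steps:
S(b) = 4*b
P(r, A) = -1/14 (P(r, A) = 2/(-3 + (-38 + 13)) = 2/(-3 - 25) = 2/(-28) = 2*(-1/28) = -1/14)
(29099 + 8078) + P(-93, S(1)) = (29099 + 8078) - 1/14 = 37177 - 1/14 = 520477/14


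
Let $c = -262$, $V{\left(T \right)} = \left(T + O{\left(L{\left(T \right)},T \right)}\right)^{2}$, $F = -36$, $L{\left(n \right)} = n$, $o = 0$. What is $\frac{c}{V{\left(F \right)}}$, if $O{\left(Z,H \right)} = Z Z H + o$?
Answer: $- \frac{131}{1090071432} \approx -1.2018 \cdot 10^{-7}$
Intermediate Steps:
$O{\left(Z,H \right)} = H Z^{2}$ ($O{\left(Z,H \right)} = Z Z H + 0 = Z^{2} H + 0 = H Z^{2} + 0 = H Z^{2}$)
$V{\left(T \right)} = \left(T + T^{3}\right)^{2}$ ($V{\left(T \right)} = \left(T + T T^{2}\right)^{2} = \left(T + T^{3}\right)^{2}$)
$\frac{c}{V{\left(F \right)}} = - \frac{262}{\left(-36\right)^{2} \left(1 + \left(-36\right)^{2}\right)^{2}} = - \frac{262}{1296 \left(1 + 1296\right)^{2}} = - \frac{262}{1296 \cdot 1297^{2}} = - \frac{262}{1296 \cdot 1682209} = - \frac{262}{2180142864} = \left(-262\right) \frac{1}{2180142864} = - \frac{131}{1090071432}$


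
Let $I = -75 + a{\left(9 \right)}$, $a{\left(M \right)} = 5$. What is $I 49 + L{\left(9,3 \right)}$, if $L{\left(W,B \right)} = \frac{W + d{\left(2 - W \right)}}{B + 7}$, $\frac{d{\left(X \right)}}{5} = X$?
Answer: $- \frac{17163}{5} \approx -3432.6$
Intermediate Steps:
$d{\left(X \right)} = 5 X$
$L{\left(W,B \right)} = \frac{10 - 4 W}{7 + B}$ ($L{\left(W,B \right)} = \frac{W + 5 \left(2 - W\right)}{B + 7} = \frac{W - \left(-10 + 5 W\right)}{7 + B} = \frac{10 - 4 W}{7 + B}$)
$I = -70$ ($I = -75 + 5 = -70$)
$I 49 + L{\left(9,3 \right)} = \left(-70\right) 49 + \frac{2 \left(5 - 18\right)}{7 + 3} = -3430 + \frac{2 \left(5 - 18\right)}{10} = -3430 + 2 \cdot \frac{1}{10} \left(-13\right) = -3430 - \frac{13}{5} = - \frac{17163}{5}$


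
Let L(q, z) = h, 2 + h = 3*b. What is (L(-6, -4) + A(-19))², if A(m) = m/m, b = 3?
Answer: 64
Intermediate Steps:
h = 7 (h = -2 + 3*3 = -2 + 9 = 7)
L(q, z) = 7
A(m) = 1
(L(-6, -4) + A(-19))² = (7 + 1)² = 8² = 64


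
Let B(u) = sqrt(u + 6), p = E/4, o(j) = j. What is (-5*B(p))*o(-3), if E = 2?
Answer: 15*sqrt(26)/2 ≈ 38.243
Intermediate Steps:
p = 1/2 (p = 2/4 = 2*(1/4) = 1/2 ≈ 0.50000)
B(u) = sqrt(6 + u)
(-5*B(p))*o(-3) = -5*sqrt(6 + 1/2)*(-3) = -5*sqrt(26)/2*(-3) = 15*sqrt(26)/2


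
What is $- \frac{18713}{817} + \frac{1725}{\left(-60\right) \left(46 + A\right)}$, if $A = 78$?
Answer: $- \frac{9375603}{405232} \approx -23.136$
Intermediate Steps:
$- \frac{18713}{817} + \frac{1725}{\left(-60\right) \left(46 + A\right)} = - \frac{18713}{817} + \frac{1725}{\left(-60\right) \left(46 + 78\right)} = \left(-18713\right) \frac{1}{817} + \frac{1725}{\left(-60\right) 124} = - \frac{18713}{817} + \frac{1725}{-7440} = - \frac{18713}{817} + 1725 \left(- \frac{1}{7440}\right) = - \frac{18713}{817} - \frac{115}{496} = - \frac{9375603}{405232}$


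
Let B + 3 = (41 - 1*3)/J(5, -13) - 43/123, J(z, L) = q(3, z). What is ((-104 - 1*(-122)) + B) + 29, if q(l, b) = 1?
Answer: 10043/123 ≈ 81.650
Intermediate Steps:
J(z, L) = 1
B = 4262/123 (B = -3 + ((41 - 1*3)/1 - 43/123) = -3 + ((41 - 3)*1 - 43*1/123) = -3 + (38*1 - 43/123) = -3 + (38 - 43/123) = -3 + 4631/123 = 4262/123 ≈ 34.650)
((-104 - 1*(-122)) + B) + 29 = ((-104 - 1*(-122)) + 4262/123) + 29 = ((-104 + 122) + 4262/123) + 29 = (18 + 4262/123) + 29 = 6476/123 + 29 = 10043/123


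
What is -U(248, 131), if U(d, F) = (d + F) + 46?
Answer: -425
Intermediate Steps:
U(d, F) = 46 + F + d (U(d, F) = (F + d) + 46 = 46 + F + d)
-U(248, 131) = -(46 + 131 + 248) = -1*425 = -425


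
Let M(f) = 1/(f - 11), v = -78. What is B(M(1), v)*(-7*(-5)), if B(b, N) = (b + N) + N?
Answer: -10927/2 ≈ -5463.5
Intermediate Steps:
M(f) = 1/(-11 + f)
B(b, N) = b + 2*N (B(b, N) = (N + b) + N = b + 2*N)
B(M(1), v)*(-7*(-5)) = (1/(-11 + 1) + 2*(-78))*(-7*(-5)) = (1/(-10) - 156)*35 = (-⅒ - 156)*35 = -1561/10*35 = -10927/2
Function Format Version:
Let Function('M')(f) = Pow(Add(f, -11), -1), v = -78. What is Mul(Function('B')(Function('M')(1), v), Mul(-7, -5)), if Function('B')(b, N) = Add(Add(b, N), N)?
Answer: Rational(-10927, 2) ≈ -5463.5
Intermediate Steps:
Function('M')(f) = Pow(Add(-11, f), -1)
Function('B')(b, N) = Add(b, Mul(2, N)) (Function('B')(b, N) = Add(Add(N, b), N) = Add(b, Mul(2, N)))
Mul(Function('B')(Function('M')(1), v), Mul(-7, -5)) = Mul(Add(Pow(Add(-11, 1), -1), Mul(2, -78)), Mul(-7, -5)) = Mul(Add(Pow(-10, -1), -156), 35) = Mul(Add(Rational(-1, 10), -156), 35) = Mul(Rational(-1561, 10), 35) = Rational(-10927, 2)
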